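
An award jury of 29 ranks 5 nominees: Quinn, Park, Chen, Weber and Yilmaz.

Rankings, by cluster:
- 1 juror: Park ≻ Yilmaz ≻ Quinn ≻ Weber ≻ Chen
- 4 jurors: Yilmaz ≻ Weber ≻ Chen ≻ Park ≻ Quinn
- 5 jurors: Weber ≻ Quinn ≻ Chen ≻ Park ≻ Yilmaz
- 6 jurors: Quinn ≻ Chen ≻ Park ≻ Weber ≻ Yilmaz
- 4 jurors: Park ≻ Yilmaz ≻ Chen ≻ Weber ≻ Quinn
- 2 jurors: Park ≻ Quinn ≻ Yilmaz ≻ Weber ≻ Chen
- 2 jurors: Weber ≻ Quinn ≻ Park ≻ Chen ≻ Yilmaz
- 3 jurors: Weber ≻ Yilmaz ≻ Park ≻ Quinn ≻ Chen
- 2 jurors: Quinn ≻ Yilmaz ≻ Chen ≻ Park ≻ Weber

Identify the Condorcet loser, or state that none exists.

Pairwise majorities:
Quinn vs Park: Quinn wins 15–14.
Quinn vs Chen: Quinn wins 21–8.
Quinn vs Weber: Weber wins 18–11.
Quinn vs Yilmaz: Quinn wins 17–12.
Park vs Chen: Park is ranked higher on 1+4+2+2+3 = 12 ballots, Chen on 17. Chen wins 17–12.
Park vs Weber: 1+6+4+2+2 = 15 for Park, 14 for Weber — Park by 15–14.
Park vs Yilmaz: 1+5+6+4+2+2 = 20 for Park, 9 for Yilmaz — Park by 20–9.
Chen vs Weber: 12 to 17, Weber.
Chen vs Yilmaz: Chen preferred on 5+6+2 = 13 ballots; Yilmaz wins 16–13.
Weber vs Yilmaz: 16 to 13, Weber.
Each nominee has at least one pairwise win (Quinn beats Park; Park beats Weber; Chen beats Park; Weber beats Quinn; Yilmaz beats Chen) — no Condorcet loser.

none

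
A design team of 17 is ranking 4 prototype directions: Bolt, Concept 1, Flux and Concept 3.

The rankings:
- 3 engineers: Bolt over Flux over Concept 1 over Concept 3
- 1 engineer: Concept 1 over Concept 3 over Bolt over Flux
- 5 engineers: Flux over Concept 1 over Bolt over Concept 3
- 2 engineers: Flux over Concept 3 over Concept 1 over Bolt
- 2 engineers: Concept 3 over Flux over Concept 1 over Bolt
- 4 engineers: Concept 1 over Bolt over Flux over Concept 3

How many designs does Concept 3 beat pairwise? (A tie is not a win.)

0

Concept 3 against each rival (17 engineers):
Concept 3 vs Bolt: 1+2+2 = 5 for Concept 3, 12 for Bolt — Bolt by 12–5.
Concept 3 vs Concept 1: 4 to 13, Concept 1.
Concept 3 vs Flux: Flux, 14–3.
Concept 3 beats no one; loses to Bolt, Concept 1, Flux — 0 pairwise wins.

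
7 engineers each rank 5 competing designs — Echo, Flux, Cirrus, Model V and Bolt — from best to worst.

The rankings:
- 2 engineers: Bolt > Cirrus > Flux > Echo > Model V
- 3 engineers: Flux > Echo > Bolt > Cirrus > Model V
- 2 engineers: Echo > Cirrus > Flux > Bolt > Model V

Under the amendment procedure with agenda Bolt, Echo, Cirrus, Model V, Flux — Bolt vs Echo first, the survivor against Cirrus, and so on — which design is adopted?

Flux

Round 1: Bolt vs Echo — 2–5, Echo advances.
Round 2: Echo vs Cirrus — 5–2, Echo advances.
Round 3: Echo vs Model V — 7–0, Echo advances.
Round 4: Echo vs Flux — 2–5, Flux advances.
Flux survives the agenda.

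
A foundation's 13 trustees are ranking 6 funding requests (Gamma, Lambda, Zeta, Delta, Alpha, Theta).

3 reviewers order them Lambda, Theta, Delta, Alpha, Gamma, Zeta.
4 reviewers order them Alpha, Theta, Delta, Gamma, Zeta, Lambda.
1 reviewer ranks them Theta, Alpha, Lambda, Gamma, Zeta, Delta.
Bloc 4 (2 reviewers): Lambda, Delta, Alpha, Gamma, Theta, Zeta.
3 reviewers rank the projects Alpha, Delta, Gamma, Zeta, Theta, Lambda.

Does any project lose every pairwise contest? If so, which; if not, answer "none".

Head-to-head results (13 reviewers):
Gamma vs Lambda: Gamma preferred on 4+3 = 7 ballots; Gamma wins 7–6.
Gamma vs Zeta: 3+4+1+2+3 = 13 for Gamma, 0 for Zeta — Gamma by 13–0.
Gamma vs Delta: Gamma is ranked higher on 1 ballot, Delta on 12. Delta wins 12–1.
Gamma vs Alpha: Gamma is ranked higher on 0 ballots, Alpha on 13. Alpha wins 13–0.
Gamma vs Theta: Theta, 8–5.
Lambda vs Zeta: 6 to 7, Zeta.
Lambda vs Delta: Lambda is ranked higher on 3+1+2 = 6 ballots, Delta on 7. Delta wins 7–6.
Lambda vs Alpha: Alpha, 8–5.
Lambda vs Theta: Theta, 8–5.
Zeta vs Delta: 1 for Zeta, 12 for Delta — Delta by 12–1.
Zeta–Alpha: Alpha 13–0.
Zeta vs Theta: 3 to 10, Theta.
Delta vs Alpha: Alpha wins 8–5.
Delta–Theta: Theta 8–5.
Alpha vs Theta: Alpha, 9–4.
Lambda is beaten in every head-to-head and is the Condorcet loser.

Lambda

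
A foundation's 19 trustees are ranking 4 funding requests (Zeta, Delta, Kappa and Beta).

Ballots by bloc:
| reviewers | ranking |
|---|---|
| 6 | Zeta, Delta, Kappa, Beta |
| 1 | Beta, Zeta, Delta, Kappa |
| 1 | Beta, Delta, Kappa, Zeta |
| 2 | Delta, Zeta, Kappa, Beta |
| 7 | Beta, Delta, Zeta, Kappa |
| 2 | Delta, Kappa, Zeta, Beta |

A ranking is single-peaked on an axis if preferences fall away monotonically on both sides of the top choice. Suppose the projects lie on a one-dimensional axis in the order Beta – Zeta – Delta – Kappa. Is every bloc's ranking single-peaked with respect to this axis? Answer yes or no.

Axis positions: Beta=1, Zeta=2, Delta=3, Kappa=4.
Bloc 1 (peak Zeta at position 2): ranking walks positions 2-3-4-1, expanding outward from the peak — single-peaked.
Bloc 2 (peak Beta at position 1): ranking walks positions 1-2-3-4, expanding outward from the peak — single-peaked.
Bloc 3: ranking walks positions 1-3-4-2; Delta is ranked above Zeta even though Zeta lies between Delta and the peak Beta on the axis — preferences dip and rise again. Not single-peaked.
Bloc 4 (peak Delta at position 3): ranking walks positions 3-2-4-1, expanding outward from the peak — single-peaked.
Bloc 5: ranking walks positions 1-3-2-4; Delta is ranked above Zeta even though Zeta lies between Delta and the peak Beta on the axis — preferences dip and rise again. Not single-peaked.
Bloc 6 (peak Delta at position 3): ranking walks positions 3-4-2-1, expanding outward from the peak — single-peaked.
Bloc 3 violates single-peakedness, so the profile is not single-peaked on this axis.

no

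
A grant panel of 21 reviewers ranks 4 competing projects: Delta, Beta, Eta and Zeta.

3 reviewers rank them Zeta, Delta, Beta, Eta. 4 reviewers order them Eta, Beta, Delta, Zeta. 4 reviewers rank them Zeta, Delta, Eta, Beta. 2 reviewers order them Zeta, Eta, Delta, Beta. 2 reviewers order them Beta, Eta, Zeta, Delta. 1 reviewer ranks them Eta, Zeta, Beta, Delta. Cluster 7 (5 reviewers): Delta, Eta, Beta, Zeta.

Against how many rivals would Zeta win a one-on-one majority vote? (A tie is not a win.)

1

Zeta against each rival (21 reviewers):
Zeta vs Delta: Zeta wins 12–9.
Zeta vs Beta: Beta wins 11–10.
Zeta–Eta: Eta 12–9.
Zeta beats Delta; loses to Beta, Eta — 1 pairwise win.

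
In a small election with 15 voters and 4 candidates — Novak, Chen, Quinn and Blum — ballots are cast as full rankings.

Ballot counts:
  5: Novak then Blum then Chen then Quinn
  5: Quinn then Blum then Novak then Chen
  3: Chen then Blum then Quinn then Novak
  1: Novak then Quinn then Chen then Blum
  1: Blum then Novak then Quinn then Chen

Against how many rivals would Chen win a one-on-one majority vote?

1

Chen against each rival (15 voters):
Chen vs Novak: 3 to 12, Novak.
Chen–Quinn: Chen 8–7.
Chen vs Blum: 4 to 11, Blum.
Chen beats Quinn; loses to Novak, Blum — 1 pairwise win.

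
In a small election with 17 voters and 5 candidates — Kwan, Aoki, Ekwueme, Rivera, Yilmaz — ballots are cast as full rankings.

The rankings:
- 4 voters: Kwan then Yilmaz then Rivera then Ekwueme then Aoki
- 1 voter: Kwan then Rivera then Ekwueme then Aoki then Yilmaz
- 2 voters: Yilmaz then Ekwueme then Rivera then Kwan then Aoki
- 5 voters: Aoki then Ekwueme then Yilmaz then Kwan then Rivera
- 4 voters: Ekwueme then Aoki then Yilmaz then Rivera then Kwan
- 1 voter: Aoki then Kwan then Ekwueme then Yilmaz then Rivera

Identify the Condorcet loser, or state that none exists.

Rivera

Pairwise majorities:
Kwan vs Aoki: Kwan is ranked higher on 4+1+2 = 7 ballots, Aoki on 10. Aoki wins 10–7.
Kwan vs Ekwueme: Ekwueme wins 11–6.
Kwan vs Rivera: 11 to 6, Kwan.
Kwan vs Yilmaz: Kwan preferred on 4+1+1 = 6 ballots; Yilmaz wins 11–6.
Aoki vs Ekwueme: 6 to 11, Ekwueme.
Aoki vs Rivera: Aoki is ranked higher on 5+4+1 = 10 ballots, Rivera on 7. Aoki wins 10–7.
Aoki vs Yilmaz: Aoki wins 11–6.
Ekwueme–Rivera: Ekwueme 12–5.
Ekwueme vs Yilmaz: Ekwueme wins 11–6.
Rivera–Yilmaz: Yilmaz 16–1.
Rivera loses to every other candidate — it is the Condorcet loser.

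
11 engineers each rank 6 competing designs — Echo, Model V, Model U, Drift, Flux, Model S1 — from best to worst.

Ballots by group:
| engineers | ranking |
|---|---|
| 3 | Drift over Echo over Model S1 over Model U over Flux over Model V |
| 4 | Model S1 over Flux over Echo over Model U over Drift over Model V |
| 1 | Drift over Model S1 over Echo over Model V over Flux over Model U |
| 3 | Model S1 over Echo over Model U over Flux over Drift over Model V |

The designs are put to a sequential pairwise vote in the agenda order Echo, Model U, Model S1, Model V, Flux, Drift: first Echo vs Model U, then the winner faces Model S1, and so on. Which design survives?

Model S1

Round 1: Echo vs Model U — 11–0, Echo advances.
Round 2: Echo vs Model S1 — 3–8, Model S1 advances.
Round 3: Model S1 vs Model V — 11–0, Model S1 advances.
Round 4: Model S1 vs Flux — 11–0, Model S1 advances.
Round 5: Model S1 vs Drift — 7–4, Model S1 advances.
The agenda winner is Model S1.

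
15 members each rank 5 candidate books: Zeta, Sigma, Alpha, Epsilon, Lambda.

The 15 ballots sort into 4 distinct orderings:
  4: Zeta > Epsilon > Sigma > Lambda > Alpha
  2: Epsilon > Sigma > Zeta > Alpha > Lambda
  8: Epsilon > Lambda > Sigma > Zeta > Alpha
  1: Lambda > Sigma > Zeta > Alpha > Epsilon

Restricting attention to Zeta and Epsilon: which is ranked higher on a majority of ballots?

Ballots ranking Zeta above Epsilon: 4 + 1 = 5.
Ballots ranking Epsilon above Zeta: 15 − 5 = 10.
Epsilon wins the head-to-head 10–5.

Epsilon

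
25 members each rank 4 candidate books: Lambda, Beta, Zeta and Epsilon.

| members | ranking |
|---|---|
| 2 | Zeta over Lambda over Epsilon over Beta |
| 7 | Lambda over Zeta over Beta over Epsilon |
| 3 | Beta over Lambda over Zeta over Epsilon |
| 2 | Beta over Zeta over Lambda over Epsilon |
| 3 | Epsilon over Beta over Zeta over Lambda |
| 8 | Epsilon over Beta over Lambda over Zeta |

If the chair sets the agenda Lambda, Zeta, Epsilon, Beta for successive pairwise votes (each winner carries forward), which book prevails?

Beta

Round 1: Lambda vs Zeta — 18–7, Lambda advances.
Round 2: Lambda vs Epsilon — 14–11, Lambda advances.
Round 3: Lambda vs Beta — 9–16, Beta advances.
Beta survives the agenda.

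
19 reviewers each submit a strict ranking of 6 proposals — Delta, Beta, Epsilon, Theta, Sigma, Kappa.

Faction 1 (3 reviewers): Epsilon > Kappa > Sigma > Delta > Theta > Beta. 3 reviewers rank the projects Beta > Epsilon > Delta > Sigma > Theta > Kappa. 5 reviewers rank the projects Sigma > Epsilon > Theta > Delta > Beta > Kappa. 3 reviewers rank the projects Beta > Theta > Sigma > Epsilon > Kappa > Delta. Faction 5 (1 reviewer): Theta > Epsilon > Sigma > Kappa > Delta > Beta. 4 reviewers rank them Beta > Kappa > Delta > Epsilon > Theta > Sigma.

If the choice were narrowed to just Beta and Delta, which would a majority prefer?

Beta

Ballots ranking Beta above Delta: 3 + 3 + 4 = 10.
Ballots ranking Delta above Beta: 19 − 10 = 9.
Beta wins the head-to-head 10–9.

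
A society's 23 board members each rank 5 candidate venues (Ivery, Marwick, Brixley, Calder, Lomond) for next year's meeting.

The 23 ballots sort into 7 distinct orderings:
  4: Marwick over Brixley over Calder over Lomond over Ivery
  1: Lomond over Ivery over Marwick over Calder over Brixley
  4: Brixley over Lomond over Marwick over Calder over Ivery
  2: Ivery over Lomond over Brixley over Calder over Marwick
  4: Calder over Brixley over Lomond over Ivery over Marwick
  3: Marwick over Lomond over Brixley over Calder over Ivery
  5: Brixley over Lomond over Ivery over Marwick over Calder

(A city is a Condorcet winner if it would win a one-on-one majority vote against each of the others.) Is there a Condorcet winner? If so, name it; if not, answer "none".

Brixley

Check each pair by majority over 23 ballots:
Ivery vs Marwick: 1+2+4+5 = 12 for Ivery, 11 for Marwick — Ivery by 12–11.
Ivery vs Brixley: 3 to 20, Brixley.
Ivery vs Calder: 8 to 15, Calder.
Ivery vs Lomond: 2 to 21, Lomond.
Marwick vs Brixley: Marwick is ranked higher on 4+1+3 = 8 ballots, Brixley on 15. Brixley wins 15–8.
Marwick vs Calder: 4+1+4+3+5 = 17 for Marwick, 6 for Calder — Marwick by 17–6.
Marwick vs Lomond: 7 to 16, Lomond.
Brixley vs Calder: Brixley is ranked higher on 4+4+2+3+5 = 18 ballots, Calder on 5. Brixley wins 18–5.
Brixley vs Lomond: Brixley is ranked higher on 4+4+4+5 = 17 ballots, Lomond on 6. Brixley wins 17–6.
Calder vs Lomond: Calder is ranked higher on 4+4 = 8 ballots, Lomond on 15. Lomond wins 15–8.
Brixley beats each of Ivery, Marwick, Calder, Lomond — Brixley is the Condorcet winner.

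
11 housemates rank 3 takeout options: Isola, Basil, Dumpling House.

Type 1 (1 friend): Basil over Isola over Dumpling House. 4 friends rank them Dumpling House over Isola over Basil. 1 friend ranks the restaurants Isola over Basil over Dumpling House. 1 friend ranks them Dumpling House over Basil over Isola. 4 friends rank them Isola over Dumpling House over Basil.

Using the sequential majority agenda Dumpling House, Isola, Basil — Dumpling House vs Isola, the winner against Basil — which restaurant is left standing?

Isola

Round 1: Dumpling House vs Isola — 5–6, Isola advances.
Round 2: Isola vs Basil — 9–2, Isola advances.
The agenda winner is Isola.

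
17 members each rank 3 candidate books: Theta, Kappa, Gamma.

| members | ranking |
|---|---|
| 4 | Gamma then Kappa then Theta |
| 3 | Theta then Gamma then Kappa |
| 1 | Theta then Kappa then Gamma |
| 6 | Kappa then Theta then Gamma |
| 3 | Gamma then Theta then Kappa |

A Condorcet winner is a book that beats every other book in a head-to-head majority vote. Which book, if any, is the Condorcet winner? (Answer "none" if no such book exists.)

Head-to-head results (17 members):
Theta–Kappa: Kappa 10–7.
Theta vs Gamma: Theta, 10–7.
Kappa–Gamma: Gamma 10–7.
Each book drops at least one matchup (Theta loses to Kappa; Kappa loses to Gamma; Gamma loses to Theta); the cycle Theta → Gamma → Kappa → Theta rules out a Condorcet winner.

none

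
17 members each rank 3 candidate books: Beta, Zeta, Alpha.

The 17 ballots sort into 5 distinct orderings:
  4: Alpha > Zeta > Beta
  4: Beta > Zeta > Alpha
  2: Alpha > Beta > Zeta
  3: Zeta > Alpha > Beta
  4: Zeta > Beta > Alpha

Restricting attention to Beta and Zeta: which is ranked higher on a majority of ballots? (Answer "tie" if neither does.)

Zeta

Ballots ranking Beta above Zeta: 4 + 2 = 6.
Ballots ranking Zeta above Beta: 17 − 6 = 11.
Zeta wins the head-to-head 11–6.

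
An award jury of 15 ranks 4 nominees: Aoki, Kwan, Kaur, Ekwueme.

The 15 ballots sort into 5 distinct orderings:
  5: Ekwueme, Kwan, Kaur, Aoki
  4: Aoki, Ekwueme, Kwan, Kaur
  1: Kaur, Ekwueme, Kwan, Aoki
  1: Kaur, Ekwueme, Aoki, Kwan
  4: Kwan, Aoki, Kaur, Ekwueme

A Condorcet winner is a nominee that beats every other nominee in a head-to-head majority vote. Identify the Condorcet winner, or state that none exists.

none

Check each pair by majority over 15 ballots:
Aoki vs Kwan: Kwan, 10–5.
Aoki vs Kaur: Aoki wins 8–7.
Aoki–Ekwueme: Aoki 8–7.
Kwan vs Kaur: Kwan wins 13–2.
Kwan vs Ekwueme: Ekwueme wins 11–4.
Kaur vs Ekwueme: Ekwueme wins 9–6.
No nominee is unbeaten: Aoki loses to Kwan; Kwan loses to Ekwueme; Kaur loses to Aoki; Ekwueme loses to Aoki. In particular Aoki → Ekwueme → Kwan → Aoki is a majority cycle — no Condorcet winner exists.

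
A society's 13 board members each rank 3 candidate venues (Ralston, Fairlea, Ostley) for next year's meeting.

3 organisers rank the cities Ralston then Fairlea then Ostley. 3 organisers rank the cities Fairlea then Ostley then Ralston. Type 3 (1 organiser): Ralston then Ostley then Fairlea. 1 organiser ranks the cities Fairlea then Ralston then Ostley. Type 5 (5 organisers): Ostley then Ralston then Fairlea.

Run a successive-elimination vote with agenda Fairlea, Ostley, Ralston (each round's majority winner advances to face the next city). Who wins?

Ralston

Round 1: Fairlea vs Ostley — 7–6, Fairlea advances.
Round 2: Fairlea vs Ralston — 4–9, Ralston advances.
Ralston survives the agenda.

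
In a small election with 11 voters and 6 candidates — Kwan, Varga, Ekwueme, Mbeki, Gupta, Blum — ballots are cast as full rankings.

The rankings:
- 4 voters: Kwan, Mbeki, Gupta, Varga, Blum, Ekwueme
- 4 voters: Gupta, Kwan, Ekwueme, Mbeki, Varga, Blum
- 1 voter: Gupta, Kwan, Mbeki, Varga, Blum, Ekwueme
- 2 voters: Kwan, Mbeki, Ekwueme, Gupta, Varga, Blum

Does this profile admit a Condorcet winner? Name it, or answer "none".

Check each pair by majority over 11 ballots:
Kwan–Varga: Kwan 11–0.
Kwan vs Ekwueme: 4+4+1+2 = 11 for Kwan, 0 for Ekwueme — Kwan by 11–0.
Kwan vs Mbeki: 11 to 0, Kwan.
Kwan–Gupta: Kwan 6–5.
Kwan vs Blum: Kwan preferred on 4+4+1+2 = 11 ballots; Kwan wins 11–0.
Varga vs Ekwueme: Varga is ranked higher on 4+1 = 5 ballots, Ekwueme on 6. Ekwueme wins 6–5.
Varga vs Mbeki: Varga preferred on 0 ballots; Mbeki wins 11–0.
Varga vs Gupta: Gupta, 11–0.
Varga vs Blum: Varga, 11–0.
Ekwueme vs Mbeki: 4 for Ekwueme, 7 for Mbeki — Mbeki by 7–4.
Ekwueme vs Gupta: Ekwueme preferred on 2 ballots; Gupta wins 9–2.
Ekwueme vs Blum: 6 to 5, Ekwueme.
Mbeki vs Gupta: Mbeki, 6–5.
Mbeki vs Blum: 11 to 0, Mbeki.
Gupta vs Blum: Gupta preferred on 4+4+1+2 = 11 ballots; Gupta wins 11–0.
Kwan defeats every rival head-to-head and is the Condorcet winner.

Kwan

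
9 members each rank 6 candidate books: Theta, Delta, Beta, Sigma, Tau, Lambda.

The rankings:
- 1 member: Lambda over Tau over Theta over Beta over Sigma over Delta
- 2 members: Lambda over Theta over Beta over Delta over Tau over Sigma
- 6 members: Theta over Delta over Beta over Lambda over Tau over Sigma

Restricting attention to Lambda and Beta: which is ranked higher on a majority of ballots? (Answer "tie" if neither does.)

Ballots ranking Lambda above Beta: 1 + 2 = 3.
Ballots ranking Beta above Lambda: 9 − 3 = 6.
Beta wins the head-to-head 6–3.

Beta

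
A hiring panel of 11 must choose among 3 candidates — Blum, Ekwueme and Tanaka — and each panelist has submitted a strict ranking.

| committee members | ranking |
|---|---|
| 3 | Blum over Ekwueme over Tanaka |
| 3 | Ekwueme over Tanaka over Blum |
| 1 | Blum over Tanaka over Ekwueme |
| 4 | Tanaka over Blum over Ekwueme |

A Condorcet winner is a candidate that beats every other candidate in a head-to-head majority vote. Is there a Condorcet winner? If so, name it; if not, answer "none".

none

Check each pair by majority over 11 ballots:
Blum vs Ekwueme: Blum wins 8–3.
Blum vs Tanaka: Tanaka, 7–4.
Ekwueme–Tanaka: Ekwueme 6–5.
Every candidate loses at least once (Blum loses to Tanaka; Ekwueme loses to Blum; Tanaka loses to Ekwueme). The majority relation contains the cycle Blum → Ekwueme → Tanaka → Blum, so there is no Condorcet winner.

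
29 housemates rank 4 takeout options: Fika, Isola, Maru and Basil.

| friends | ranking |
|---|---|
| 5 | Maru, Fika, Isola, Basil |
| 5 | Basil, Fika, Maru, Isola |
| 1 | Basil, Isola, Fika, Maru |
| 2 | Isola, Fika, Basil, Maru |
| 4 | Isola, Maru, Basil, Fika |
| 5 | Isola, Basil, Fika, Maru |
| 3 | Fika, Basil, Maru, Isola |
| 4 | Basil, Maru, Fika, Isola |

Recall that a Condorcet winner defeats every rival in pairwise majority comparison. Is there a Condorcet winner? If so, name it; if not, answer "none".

none

Check each pair by majority over 29 ballots:
Fika vs Isola: Fika preferred on 5+5+3+4 = 17 ballots; Fika wins 17–12.
Fika vs Maru: 5+1+2+5+3 = 16 for Fika, 13 for Maru — Fika by 16–13.
Fika vs Basil: 5+2+3 = 10 for Fika, 19 for Basil — Basil by 19–10.
Isola vs Maru: 1+2+4+5 = 12 for Isola, 17 for Maru — Maru by 17–12.
Isola vs Basil: Isola preferred on 5+2+4+5 = 16 ballots; Isola wins 16–13.
Maru vs Basil: Maru is ranked higher on 5+4 = 9 ballots, Basil on 20. Basil wins 20–9.
Every restaurant loses at least once (Fika loses to Basil; Isola loses to Fika; Maru loses to Fika; Basil loses to Isola). The majority relation contains the cycle Fika beats Isola beats Basil beats Fika, so there is no Condorcet winner.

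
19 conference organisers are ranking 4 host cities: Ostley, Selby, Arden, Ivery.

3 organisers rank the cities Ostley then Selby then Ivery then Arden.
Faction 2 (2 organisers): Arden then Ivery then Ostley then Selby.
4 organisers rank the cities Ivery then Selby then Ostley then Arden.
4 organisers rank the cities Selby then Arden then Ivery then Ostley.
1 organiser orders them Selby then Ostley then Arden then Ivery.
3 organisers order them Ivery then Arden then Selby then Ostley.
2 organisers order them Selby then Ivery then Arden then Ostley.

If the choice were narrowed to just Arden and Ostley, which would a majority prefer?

Arden

Ballots ranking Arden above Ostley: 2 + 4 + 3 + 2 = 11.
Ballots ranking Ostley above Arden: 19 − 11 = 8.
Arden wins the head-to-head 11–8.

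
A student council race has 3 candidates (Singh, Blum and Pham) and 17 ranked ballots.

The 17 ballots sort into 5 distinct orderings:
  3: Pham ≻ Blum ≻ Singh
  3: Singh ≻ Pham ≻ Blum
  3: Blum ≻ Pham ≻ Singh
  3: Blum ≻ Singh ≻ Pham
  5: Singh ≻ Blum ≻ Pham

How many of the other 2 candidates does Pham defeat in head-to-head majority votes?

Pham against each rival (17 voters):
Pham vs Singh: Singh, 11–6.
Pham vs Blum: 6 to 11, Blum.
Pham beats no one; loses to Singh, Blum — 0 pairwise wins.

0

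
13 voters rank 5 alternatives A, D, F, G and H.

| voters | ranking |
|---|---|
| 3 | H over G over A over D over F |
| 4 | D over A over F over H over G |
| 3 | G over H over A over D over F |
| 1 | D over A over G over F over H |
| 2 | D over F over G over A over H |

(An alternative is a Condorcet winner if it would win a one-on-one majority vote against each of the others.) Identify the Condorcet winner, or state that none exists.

Pairwise majorities:
A vs D: A is ranked higher on 3+3 = 6 ballots, D on 7. D wins 7–6.
A vs F: A, 11–2.
A vs G: 5 to 8, G.
A vs H: 4+1+2 = 7 for A, 6 for H — A by 7–6.
D vs F: 3+4+3+1+2 = 13 for D, 0 for F — D by 13–0.
D vs G: D, 7–6.
D vs H: D is ranked higher on 4+1+2 = 7 ballots, H on 6. D wins 7–6.
F vs G: G wins 7–6.
F vs H: 4+1+2 = 7 for F, 6 for H — F by 7–6.
G–H: H 7–6.
Only D has no losses; D is the Condorcet winner.

D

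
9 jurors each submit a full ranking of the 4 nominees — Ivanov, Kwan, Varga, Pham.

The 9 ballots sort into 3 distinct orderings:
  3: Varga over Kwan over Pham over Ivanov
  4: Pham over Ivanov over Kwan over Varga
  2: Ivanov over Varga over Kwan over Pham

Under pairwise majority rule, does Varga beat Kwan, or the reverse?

Varga

Ballots ranking Varga above Kwan: 3 + 2 = 5.
Ballots ranking Kwan above Varga: 9 − 5 = 4.
Varga wins the head-to-head 5–4.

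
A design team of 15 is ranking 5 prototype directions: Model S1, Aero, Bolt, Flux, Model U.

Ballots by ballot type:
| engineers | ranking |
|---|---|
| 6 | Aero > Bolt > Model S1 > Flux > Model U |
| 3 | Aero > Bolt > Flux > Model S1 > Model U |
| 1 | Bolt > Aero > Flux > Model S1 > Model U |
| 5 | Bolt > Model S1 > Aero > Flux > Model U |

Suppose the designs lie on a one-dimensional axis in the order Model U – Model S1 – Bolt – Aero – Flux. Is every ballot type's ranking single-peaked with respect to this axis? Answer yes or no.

yes

Axis positions: Model U=1, Model S1=2, Bolt=3, Aero=4, Flux=5.
Ballot type 1 (peak Aero at position 4): ranking walks positions 4-3-2-5-1, expanding outward from the peak — single-peaked.
Ballot type 2 (peak Aero at position 4): ranking walks positions 4-3-5-2-1, expanding outward from the peak — single-peaked.
Ballot type 3 (peak Bolt at position 3): ranking walks positions 3-4-5-2-1, expanding outward from the peak — single-peaked.
Ballot type 4 (peak Bolt at position 3): ranking walks positions 3-2-4-5-1, expanding outward from the peak — single-peaked.
Every ranking is single-peaked on this axis.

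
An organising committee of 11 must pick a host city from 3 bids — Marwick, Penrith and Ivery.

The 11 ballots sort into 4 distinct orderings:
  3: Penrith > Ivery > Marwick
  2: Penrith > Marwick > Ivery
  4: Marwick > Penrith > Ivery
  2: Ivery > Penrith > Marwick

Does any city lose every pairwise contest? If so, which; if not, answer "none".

Head-to-head results (11 organisers):
Marwick–Penrith: Penrith 7–4.
Marwick vs Ivery: 6 to 5, Marwick.
Penrith vs Ivery: 3+2+4 = 9 for Penrith, 2 for Ivery — Penrith by 9–2.
Only Ivery has no wins; Ivery is the Condorcet loser.

Ivery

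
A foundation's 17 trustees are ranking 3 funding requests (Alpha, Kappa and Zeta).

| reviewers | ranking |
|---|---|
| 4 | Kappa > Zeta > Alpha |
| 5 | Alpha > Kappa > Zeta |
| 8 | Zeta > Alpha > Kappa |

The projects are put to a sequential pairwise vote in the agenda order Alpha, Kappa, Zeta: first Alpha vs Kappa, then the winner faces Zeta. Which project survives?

Zeta

Round 1: Alpha vs Kappa — 13–4, Alpha advances.
Round 2: Alpha vs Zeta — 5–12, Zeta advances.
Zeta survives the agenda.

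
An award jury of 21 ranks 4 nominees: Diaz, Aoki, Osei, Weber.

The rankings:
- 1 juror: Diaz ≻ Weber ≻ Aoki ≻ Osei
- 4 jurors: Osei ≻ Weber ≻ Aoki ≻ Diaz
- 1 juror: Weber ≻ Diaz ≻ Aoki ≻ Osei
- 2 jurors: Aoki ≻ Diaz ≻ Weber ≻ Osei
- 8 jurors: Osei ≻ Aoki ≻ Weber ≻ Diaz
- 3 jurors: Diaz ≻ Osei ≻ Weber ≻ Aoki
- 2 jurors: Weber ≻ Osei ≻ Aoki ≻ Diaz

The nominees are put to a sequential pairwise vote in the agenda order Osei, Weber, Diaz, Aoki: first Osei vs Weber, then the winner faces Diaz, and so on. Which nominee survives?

Round 1: Osei vs Weber — 15–6, Osei advances.
Round 2: Osei vs Diaz — 14–7, Osei advances.
Round 3: Osei vs Aoki — 17–4, Osei advances.
Osei survives the agenda.

Osei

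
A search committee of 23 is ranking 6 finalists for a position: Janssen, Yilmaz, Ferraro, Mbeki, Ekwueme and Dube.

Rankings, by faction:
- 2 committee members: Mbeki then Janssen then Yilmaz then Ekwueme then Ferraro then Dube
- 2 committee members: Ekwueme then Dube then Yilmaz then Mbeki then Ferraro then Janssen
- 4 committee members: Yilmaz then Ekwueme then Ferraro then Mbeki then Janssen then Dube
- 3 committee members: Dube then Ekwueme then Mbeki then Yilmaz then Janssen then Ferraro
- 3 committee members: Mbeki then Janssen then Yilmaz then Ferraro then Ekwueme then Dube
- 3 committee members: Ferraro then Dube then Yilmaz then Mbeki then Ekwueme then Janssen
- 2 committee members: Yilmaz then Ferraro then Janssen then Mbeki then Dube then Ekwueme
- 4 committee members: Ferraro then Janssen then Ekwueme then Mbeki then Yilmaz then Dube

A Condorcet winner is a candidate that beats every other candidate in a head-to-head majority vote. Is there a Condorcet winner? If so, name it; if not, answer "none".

none

Pairwise majorities:
Janssen vs Yilmaz: Yilmaz wins 14–9.
Janssen vs Ferraro: Ferraro, 15–8.
Janssen–Mbeki: Mbeki 17–6.
Janssen–Ekwueme: Ekwueme 12–11.
Janssen vs Dube: Janssen, 15–8.
Yilmaz–Ferraro: Yilmaz 16–7.
Yilmaz vs Mbeki: Mbeki wins 12–11.
Yilmaz vs Ekwueme: Yilmaz wins 14–9.
Yilmaz vs Dube: Yilmaz wins 15–8.
Ferraro–Mbeki: Ferraro 13–10.
Ferraro vs Ekwueme: Ferraro, 12–11.
Ferraro vs Dube: Ferraro wins 18–5.
Mbeki vs Ekwueme: Ekwueme wins 13–10.
Mbeki vs Dube: Mbeki wins 15–8.
Ekwueme vs Dube: Ekwueme, 15–8.
Each candidate drops at least one matchup (Janssen loses to Yilmaz; Yilmaz loses to Mbeki; Ferraro loses to Yilmaz; Mbeki loses to Ferraro; Ekwueme loses to Yilmaz; Dube loses to Janssen); the cycle Yilmaz > Ferraro > Mbeki > Yilmaz rules out a Condorcet winner.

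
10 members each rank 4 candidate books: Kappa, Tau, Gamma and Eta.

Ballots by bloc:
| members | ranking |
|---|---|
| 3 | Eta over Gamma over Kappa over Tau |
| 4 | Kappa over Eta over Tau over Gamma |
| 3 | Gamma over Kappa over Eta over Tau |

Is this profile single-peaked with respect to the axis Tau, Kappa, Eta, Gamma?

no

Axis positions: Tau=1, Kappa=2, Eta=3, Gamma=4.
Bloc 1 (peak Eta at position 3): ranking walks positions 3-4-2-1, expanding outward from the peak — single-peaked.
Bloc 2 (peak Kappa at position 2): ranking walks positions 2-3-1-4, expanding outward from the peak — single-peaked.
Bloc 3: ranking walks positions 4-2-3-1; Kappa is ranked above Eta even though Eta lies between Kappa and the peak Gamma on the axis — preferences dip and rise again. Not single-peaked.
Bloc 3 violates single-peakedness, so the profile is not single-peaked on this axis.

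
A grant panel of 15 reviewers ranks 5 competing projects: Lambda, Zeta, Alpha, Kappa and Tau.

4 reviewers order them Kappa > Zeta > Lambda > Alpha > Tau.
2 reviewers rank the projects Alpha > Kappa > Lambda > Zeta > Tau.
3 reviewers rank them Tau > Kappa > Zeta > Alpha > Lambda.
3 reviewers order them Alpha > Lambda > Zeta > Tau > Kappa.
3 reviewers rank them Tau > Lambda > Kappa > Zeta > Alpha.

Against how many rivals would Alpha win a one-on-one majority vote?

2

Alpha against each rival (15 reviewers):
Alpha vs Lambda: Alpha preferred on 2+3+3 = 8 ballots; Alpha wins 8–7.
Alpha vs Zeta: 5 to 10, Zeta.
Alpha vs Kappa: 5 to 10, Kappa.
Alpha vs Tau: 9 to 6, Alpha.
Alpha beats Lambda, Tau; loses to Zeta, Kappa — 2 pairwise wins.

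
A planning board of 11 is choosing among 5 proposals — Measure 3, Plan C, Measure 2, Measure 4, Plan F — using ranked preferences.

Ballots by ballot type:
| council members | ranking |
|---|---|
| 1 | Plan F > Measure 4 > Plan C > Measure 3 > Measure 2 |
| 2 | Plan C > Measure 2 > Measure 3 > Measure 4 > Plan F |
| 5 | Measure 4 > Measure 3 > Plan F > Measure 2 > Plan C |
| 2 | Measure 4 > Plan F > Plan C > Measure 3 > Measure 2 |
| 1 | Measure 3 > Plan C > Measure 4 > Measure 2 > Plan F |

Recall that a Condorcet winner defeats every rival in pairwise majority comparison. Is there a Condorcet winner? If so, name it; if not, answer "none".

Measure 4

Check each pair by majority over 11 ballots:
Measure 3 vs Plan C: Measure 3 is ranked higher on 5+1 = 6 ballots, Plan C on 5. Measure 3 wins 6–5.
Measure 3 vs Measure 2: Measure 3 is ranked higher on 1+5+2+1 = 9 ballots, Measure 2 on 2. Measure 3 wins 9–2.
Measure 3 vs Measure 4: Measure 3 is ranked higher on 2+1 = 3 ballots, Measure 4 on 8. Measure 4 wins 8–3.
Measure 3 vs Plan F: 8 to 3, Measure 3.
Plan C vs Measure 2: Plan C preferred on 1+2+2+1 = 6 ballots; Plan C wins 6–5.
Plan C vs Measure 4: Plan C is ranked higher on 2+1 = 3 ballots, Measure 4 on 8. Measure 4 wins 8–3.
Plan C vs Plan F: Plan C is ranked higher on 2+1 = 3 ballots, Plan F on 8. Plan F wins 8–3.
Measure 2 vs Measure 4: 2 to 9, Measure 4.
Measure 2 vs Plan F: Measure 2 preferred on 2+1 = 3 ballots; Plan F wins 8–3.
Measure 4 vs Plan F: 10 to 1, Measure 4.
Measure 4 wins every pairwise contest, so Measure 4 is the Condorcet winner.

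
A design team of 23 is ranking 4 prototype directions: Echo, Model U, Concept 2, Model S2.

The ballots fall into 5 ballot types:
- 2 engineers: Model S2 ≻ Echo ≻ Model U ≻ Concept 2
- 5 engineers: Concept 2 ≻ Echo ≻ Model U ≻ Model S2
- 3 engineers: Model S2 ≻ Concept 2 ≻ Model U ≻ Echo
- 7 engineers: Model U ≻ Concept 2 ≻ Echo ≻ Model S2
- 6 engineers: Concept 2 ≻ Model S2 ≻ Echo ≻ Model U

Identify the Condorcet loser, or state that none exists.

Head-to-head results (23 engineers):
Echo vs Model U: Echo, 13–10.
Echo vs Concept 2: 2 for Echo, 21 for Concept 2 — Concept 2 by 21–2.
Echo vs Model S2: 12 to 11, Echo.
Model U vs Concept 2: Concept 2, 14–9.
Model U–Model S2: Model U 12–11.
Concept 2 vs Model S2: Concept 2 is ranked higher on 5+7+6 = 18 ballots, Model S2 on 5. Concept 2 wins 18–5.
Only Model S2 has no wins; Model S2 is the Condorcet loser.

Model S2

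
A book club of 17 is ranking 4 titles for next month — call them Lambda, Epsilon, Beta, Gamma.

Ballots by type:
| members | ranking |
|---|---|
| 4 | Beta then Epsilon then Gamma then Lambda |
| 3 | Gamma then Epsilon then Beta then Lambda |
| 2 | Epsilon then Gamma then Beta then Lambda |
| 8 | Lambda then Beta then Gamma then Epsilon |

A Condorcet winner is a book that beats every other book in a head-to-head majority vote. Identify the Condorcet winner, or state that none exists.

Check each pair by majority over 17 ballots:
Lambda vs Epsilon: 8 for Lambda, 9 for Epsilon — Epsilon by 9–8.
Lambda vs Beta: Lambda is ranked higher on 8 ballots, Beta on 9. Beta wins 9–8.
Lambda vs Gamma: 8 for Lambda, 9 for Gamma — Gamma by 9–8.
Epsilon vs Beta: 5 to 12, Beta.
Epsilon vs Gamma: 6 to 11, Gamma.
Beta vs Gamma: Beta preferred on 4+8 = 12 ballots; Beta wins 12–5.
Beta beats each of Lambda, Epsilon, Gamma — Beta is the Condorcet winner.

Beta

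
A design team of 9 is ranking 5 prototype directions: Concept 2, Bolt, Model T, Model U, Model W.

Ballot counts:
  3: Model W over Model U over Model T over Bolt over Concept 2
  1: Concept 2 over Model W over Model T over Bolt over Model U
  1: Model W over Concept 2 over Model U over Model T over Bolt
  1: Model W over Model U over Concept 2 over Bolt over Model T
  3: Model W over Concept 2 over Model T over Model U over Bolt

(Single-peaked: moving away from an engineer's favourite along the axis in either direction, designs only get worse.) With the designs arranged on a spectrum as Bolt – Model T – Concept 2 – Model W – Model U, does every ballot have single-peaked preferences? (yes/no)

no

Axis positions: Bolt=1, Model T=2, Concept 2=3, Model W=4, Model U=5.
Faction 1: ranking walks positions 4-5-2-1-3; Model T is ranked above Concept 2 even though Concept 2 lies between Model T and the peak Model W on the axis — preferences dip and rise again. Not single-peaked.
Faction 2 (peak Concept 2 at position 3): ranking walks positions 3-4-2-1-5, expanding outward from the peak — single-peaked.
Faction 3 (peak Model W at position 4): ranking walks positions 4-3-5-2-1, expanding outward from the peak — single-peaked.
Faction 4: ranking walks positions 4-5-3-1-2; Bolt is ranked above Model T even though Model T lies between Bolt and the peak Model W on the axis — preferences dip and rise again. Not single-peaked.
Faction 5 (peak Model W at position 4): ranking walks positions 4-3-2-5-1, expanding outward from the peak — single-peaked.
Faction 1 violates single-peakedness, so the profile is not single-peaked on this axis.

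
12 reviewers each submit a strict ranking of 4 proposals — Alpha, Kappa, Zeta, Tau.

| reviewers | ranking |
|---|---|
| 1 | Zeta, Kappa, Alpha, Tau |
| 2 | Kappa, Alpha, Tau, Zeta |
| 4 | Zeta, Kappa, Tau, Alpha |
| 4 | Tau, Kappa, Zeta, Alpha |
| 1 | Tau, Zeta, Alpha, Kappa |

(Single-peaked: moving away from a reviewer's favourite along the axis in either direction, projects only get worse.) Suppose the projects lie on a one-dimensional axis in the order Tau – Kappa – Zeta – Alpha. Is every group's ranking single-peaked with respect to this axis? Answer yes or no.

Axis positions: Tau=1, Kappa=2, Zeta=3, Alpha=4.
Group 1 (peak Zeta at position 3): ranking walks positions 3-2-4-1, expanding outward from the peak — single-peaked.
Group 2: ranking walks positions 2-4-1-3; Alpha is ranked above Zeta even though Zeta lies between Alpha and the peak Kappa on the axis — preferences dip and rise again. Not single-peaked.
Group 3 (peak Zeta at position 3): ranking walks positions 3-2-1-4, expanding outward from the peak — single-peaked.
Group 4 (peak Tau at position 1): ranking walks positions 1-2-3-4, expanding outward from the peak — single-peaked.
Group 5: ranking walks positions 1-3-4-2; Zeta is ranked above Kappa even though Kappa lies between Zeta and the peak Tau on the axis — preferences dip and rise again. Not single-peaked.
Group 2 violates single-peakedness, so the profile is not single-peaked on this axis.

no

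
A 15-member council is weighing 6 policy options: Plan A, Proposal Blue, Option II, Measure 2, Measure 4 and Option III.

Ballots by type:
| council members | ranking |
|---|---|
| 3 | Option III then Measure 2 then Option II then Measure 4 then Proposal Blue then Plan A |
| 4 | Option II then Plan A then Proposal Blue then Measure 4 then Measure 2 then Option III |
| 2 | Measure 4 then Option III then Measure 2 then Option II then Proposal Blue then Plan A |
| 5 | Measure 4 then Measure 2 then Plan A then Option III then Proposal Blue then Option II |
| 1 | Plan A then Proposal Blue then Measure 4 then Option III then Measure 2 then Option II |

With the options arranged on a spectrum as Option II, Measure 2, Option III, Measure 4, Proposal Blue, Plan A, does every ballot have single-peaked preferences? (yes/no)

no

Axis positions: Option II=1, Measure 2=2, Option III=3, Measure 4=4, Proposal Blue=5, Plan A=6.
Type 1 (peak Option III at position 3): ranking walks positions 3-2-1-4-5-6, expanding outward from the peak — single-peaked.
Type 2: ranking walks positions 1-6-5-4-2-3; Plan A is ranked above Measure 2 even though Measure 2 lies between Plan A and the peak Option II on the axis — preferences dip and rise again. Not single-peaked.
Type 3 (peak Measure 4 at position 4): ranking walks positions 4-3-2-1-5-6, expanding outward from the peak — single-peaked.
Type 4: ranking walks positions 4-2-6-3-5-1; Measure 2 is ranked above Option III even though Option III lies between Measure 2 and the peak Measure 4 on the axis — preferences dip and rise again. Not single-peaked.
Type 5 (peak Plan A at position 6): ranking walks positions 6-5-4-3-2-1, expanding outward from the peak — single-peaked.
Type 2 violates single-peakedness, so the profile is not single-peaked on this axis.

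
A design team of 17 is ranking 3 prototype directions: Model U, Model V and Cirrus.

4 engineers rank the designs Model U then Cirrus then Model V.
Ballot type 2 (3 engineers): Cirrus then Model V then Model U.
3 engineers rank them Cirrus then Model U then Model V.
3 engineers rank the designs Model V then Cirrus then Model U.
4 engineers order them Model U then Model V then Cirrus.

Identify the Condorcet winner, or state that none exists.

Cirrus

Head-to-head results (17 engineers):
Model U vs Model V: Model U, 11–6.
Model U vs Cirrus: Cirrus, 9–8.
Model V–Cirrus: Cirrus 10–7.
Cirrus wins every pairwise contest, so Cirrus is the Condorcet winner.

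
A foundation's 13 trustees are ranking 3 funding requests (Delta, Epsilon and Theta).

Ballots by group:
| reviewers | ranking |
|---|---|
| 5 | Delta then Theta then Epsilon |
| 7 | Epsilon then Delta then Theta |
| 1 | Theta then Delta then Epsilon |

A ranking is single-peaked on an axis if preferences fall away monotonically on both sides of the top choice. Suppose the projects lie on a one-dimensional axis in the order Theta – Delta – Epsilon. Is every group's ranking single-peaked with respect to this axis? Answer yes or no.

yes

Axis positions: Theta=1, Delta=2, Epsilon=3.
Group 1 (peak Delta at position 2): ranking walks positions 2-1-3, expanding outward from the peak — single-peaked.
Group 2 (peak Epsilon at position 3): ranking walks positions 3-2-1, expanding outward from the peak — single-peaked.
Group 3 (peak Theta at position 1): ranking walks positions 1-2-3, expanding outward from the peak — single-peaked.
Every ranking is single-peaked on this axis.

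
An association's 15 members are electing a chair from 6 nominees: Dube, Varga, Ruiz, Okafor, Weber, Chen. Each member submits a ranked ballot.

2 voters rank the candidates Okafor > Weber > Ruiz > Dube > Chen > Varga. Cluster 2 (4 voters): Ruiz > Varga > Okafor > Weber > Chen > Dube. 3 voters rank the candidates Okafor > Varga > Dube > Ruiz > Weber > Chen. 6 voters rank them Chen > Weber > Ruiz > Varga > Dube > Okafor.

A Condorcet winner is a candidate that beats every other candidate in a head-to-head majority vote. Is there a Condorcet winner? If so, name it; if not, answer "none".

Pairwise majorities:
Dube vs Varga: Dube is ranked higher on 2 ballots, Varga on 13. Varga wins 13–2.
Dube vs Ruiz: Ruiz wins 12–3.
Dube vs Okafor: Dube preferred on 6 ballots; Okafor wins 9–6.
Dube vs Weber: Weber, 12–3.
Dube vs Chen: Chen wins 10–5.
Varga vs Ruiz: 3 to 12, Ruiz.
Varga vs Okafor: Varga, 10–5.
Varga–Weber: Weber 8–7.
Varga–Chen: Chen 8–7.
Ruiz vs Okafor: Ruiz preferred on 4+6 = 10 ballots; Ruiz wins 10–5.
Ruiz vs Weber: Ruiz preferred on 4+3 = 7 ballots; Weber wins 8–7.
Ruiz vs Chen: 9 to 6, Ruiz.
Okafor vs Weber: Okafor, 9–6.
Okafor vs Chen: 2+4+3 = 9 for Okafor, 6 for Chen — Okafor by 9–6.
Weber vs Chen: 9 to 6, Weber.
No candidate is unbeaten: Dube loses to Varga; Varga loses to Ruiz; Ruiz loses to Weber; Okafor loses to Varga; Weber loses to Okafor; Chen loses to Ruiz. In particular Varga → Okafor → Weber → Varga is a majority cycle — no Condorcet winner exists.

none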